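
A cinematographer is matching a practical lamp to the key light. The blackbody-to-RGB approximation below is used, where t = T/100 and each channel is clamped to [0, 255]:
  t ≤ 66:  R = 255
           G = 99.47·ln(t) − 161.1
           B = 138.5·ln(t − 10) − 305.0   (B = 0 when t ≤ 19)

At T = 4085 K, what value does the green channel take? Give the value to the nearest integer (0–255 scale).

208

t = 4085/100 = 40.85; the t ≤ 66 branch applies.
G = 99.47·ln 40.85 − 161.1 = 99.47·3.7099 − 161.1 = 207.924.
Rounded: 208.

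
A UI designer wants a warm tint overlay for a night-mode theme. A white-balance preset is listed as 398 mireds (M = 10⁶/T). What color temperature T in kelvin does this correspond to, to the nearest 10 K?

2510 K

T = 10⁶ / 398 = 2512.56 K → 2510 K.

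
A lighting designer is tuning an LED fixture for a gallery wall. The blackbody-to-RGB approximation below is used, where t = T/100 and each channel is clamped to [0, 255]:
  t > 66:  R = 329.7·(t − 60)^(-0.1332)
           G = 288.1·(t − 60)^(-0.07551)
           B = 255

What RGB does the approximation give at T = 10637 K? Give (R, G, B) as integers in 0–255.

t = 10637/100 = 106.37; the t > 66 branch applies.
R = 329.7·(106.37 − 60)^(-0.1332) = 329.7·46.37^(-0.1332) = 329.7·0.59987 = 197.777.
G = 288.1·(106.37 − 60)^(-0.07551) = 288.1·46.37^(-0.07551) = 288.1·0.74848 = 215.638.
B = 255 by definition for t > 66.
Rounded: (198, 216, 255).

(198, 216, 255)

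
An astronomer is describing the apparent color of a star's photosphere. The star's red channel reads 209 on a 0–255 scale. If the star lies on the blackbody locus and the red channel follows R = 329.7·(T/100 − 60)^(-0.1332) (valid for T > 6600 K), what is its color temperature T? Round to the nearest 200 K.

9000 K

(t − 60)^(-0.1332) = 209/329.7 = 0.63391.
t − 60 = 0.63391^(1/-0.1332) = 0.63391^(-7.508) = 30.639, so t = 90.639.
T = 100·t = 9064 K → 9000 K to the nearest 200 K.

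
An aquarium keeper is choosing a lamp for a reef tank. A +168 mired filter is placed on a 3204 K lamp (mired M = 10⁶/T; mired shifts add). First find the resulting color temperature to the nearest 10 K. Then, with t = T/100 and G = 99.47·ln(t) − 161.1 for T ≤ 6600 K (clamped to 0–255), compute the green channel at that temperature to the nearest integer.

141

M_in = 10⁶/3204 = 312.11; M_out = 312.11 + (+168) = 480.11.
T_out = 10⁶/480.11 = 2082.9 K → 2080 K; t = 20.8.
G = 99.47·ln 20.8 − 161.1 = 99.47·3.0350 − 161.1 = 140.787.
Rounded: 141.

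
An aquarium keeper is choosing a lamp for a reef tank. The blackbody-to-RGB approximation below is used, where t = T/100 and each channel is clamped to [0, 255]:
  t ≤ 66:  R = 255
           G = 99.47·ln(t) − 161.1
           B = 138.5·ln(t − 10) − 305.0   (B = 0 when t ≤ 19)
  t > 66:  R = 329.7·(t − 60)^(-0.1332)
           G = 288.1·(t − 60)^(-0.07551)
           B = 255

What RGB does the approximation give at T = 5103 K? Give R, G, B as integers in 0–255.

R=255, G=230, B=209

t = 5103/100 = 51.03; the t ≤ 66 branch applies.
R = 255 by definition for t ≤ 66.
G = 99.47·ln 51.03 − 161.1 = 99.47·3.9324 − 161.1 = 230.057.
B = 138.5·ln(51.03 − 10) − 305.0 = 138.5·ln 41.03 − 305.0 = 138.5·3.7143 − 305.0 = 209.431.
Rounded: (255, 230, 209).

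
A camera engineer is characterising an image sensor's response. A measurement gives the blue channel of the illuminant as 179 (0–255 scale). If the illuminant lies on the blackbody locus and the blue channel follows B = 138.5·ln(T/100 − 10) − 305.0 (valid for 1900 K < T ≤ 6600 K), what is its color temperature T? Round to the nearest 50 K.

ln(t − 10) = (179 + 305.0) / 138.5 = 3.4946.
t − 10 = e^3.4946 = 32.937, so t = 42.937.
T = 100·t = 4294 K → 4300 K to the nearest 50 K.

4300 K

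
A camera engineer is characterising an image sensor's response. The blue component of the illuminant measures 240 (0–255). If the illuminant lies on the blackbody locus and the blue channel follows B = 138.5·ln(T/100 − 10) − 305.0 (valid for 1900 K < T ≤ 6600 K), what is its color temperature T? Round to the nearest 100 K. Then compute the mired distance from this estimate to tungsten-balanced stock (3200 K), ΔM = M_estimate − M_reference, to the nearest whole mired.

-149 mireds

ln(t − 10) = (240 + 305.0) / 138.5 = 3.9350.
t − 10 = e^3.9350 = 51.163, so t = 61.163.
T = 100·t = 6116 K → 6100 K to the nearest 100 K.
M_estimate = 10⁶/6100 = 163.93; M_reference = 10⁶/3200 = 312.50.
ΔM = 163.93 − 312.50 = -148.57 → -149 mireds.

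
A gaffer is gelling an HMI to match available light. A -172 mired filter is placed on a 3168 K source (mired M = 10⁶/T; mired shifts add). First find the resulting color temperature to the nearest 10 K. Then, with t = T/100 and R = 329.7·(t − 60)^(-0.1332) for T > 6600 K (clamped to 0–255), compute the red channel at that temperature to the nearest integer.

M_in = 10⁶/3168 = 315.66; M_out = 315.66 + (-172) = 143.66.
T_out = 10⁶/143.66 = 6961.0 K → 6960 K; t = 69.6.
R = 329.7·(69.6 − 60)^(-0.1332) = 329.7·9.6^(-0.1332) = 329.7·0.73988 = 243.939.
Rounded: 244.

244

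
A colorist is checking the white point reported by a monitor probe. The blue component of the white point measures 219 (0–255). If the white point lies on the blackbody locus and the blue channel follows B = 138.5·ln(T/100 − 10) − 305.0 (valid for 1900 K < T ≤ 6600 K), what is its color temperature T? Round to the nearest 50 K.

5400 K

ln(t − 10) = (219 + 305.0) / 138.5 = 3.7834.
t − 10 = e^3.7834 = 43.965, so t = 53.965.
T = 100·t = 5396 K → 5400 K to the nearest 50 K.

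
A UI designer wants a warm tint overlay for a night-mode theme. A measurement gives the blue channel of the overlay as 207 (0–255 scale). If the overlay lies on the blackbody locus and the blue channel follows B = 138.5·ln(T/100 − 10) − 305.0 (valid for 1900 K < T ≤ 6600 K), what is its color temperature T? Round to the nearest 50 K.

ln(t − 10) = (207 + 305.0) / 138.5 = 3.6968.
t − 10 = e^3.6968 = 40.316, so t = 50.316.
T = 100·t = 5032 K → 5050 K to the nearest 50 K.

5050 K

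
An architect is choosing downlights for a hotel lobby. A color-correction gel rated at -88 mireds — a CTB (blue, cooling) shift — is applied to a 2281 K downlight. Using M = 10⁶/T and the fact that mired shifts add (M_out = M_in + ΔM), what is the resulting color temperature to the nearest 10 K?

M_in = 10⁶/2281 = 438.40 mireds.
M_out = 438.40 + (-88) = 350.40 mireds.
T_out = 10⁶/350.40 = 2853.8 K → 2850 K.

2850 K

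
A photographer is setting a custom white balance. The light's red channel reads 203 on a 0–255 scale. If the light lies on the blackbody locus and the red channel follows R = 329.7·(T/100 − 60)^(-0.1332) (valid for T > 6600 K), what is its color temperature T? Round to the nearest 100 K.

9800 K

(t − 60)^(-0.1332) = 203/329.7 = 0.61571.
t − 60 = 0.61571^(1/-0.1332) = 0.61571^(-7.508) = 38.129, so t = 98.129.
T = 100·t = 9813 K → 9800 K to the nearest 100 K.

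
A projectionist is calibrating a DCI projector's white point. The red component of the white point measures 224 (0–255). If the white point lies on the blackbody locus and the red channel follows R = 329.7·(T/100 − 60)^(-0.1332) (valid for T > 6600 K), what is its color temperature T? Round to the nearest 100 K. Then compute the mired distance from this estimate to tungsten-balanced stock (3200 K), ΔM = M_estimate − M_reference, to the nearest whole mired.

(t − 60)^(-0.1332) = 224/329.7 = 0.67941.
t − 60 = 0.67941^(1/-0.1332) = 0.67941^(-7.508) = 18.209, so t = 78.209.
T = 100·t = 7821 K → 7800 K to the nearest 100 K.
M_estimate = 10⁶/7800 = 128.21; M_reference = 10⁶/3200 = 312.50.
ΔM = 128.21 − 312.50 = -184.29 → -184 mireds.

-184 mireds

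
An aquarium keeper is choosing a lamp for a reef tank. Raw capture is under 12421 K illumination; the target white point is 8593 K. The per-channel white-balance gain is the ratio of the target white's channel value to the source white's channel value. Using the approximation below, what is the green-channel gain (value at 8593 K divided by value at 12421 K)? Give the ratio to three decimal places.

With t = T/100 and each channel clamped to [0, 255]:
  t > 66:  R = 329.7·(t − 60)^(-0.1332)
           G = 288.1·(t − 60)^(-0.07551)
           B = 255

1.071

At 12421 K (t = 124.21):
  G = 288.1·(124.21 − 60)^(-0.07551) = 288.1·64.21^(-0.07551) = 288.1·0.73031 = 210.403.
At 8593 K (t = 85.93):
  G = 288.1·(85.93 − 60)^(-0.07551) = 288.1·25.93^(-0.07551) = 288.1·0.78207 = 225.313.
Gain = 225.313 / 210.403 = 1.0709 → 1.071.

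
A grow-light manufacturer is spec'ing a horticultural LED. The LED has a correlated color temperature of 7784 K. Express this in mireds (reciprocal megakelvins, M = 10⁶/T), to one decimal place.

128.5 mireds

M = 10⁶ / 7784 = 128.469 → 128.5 mireds.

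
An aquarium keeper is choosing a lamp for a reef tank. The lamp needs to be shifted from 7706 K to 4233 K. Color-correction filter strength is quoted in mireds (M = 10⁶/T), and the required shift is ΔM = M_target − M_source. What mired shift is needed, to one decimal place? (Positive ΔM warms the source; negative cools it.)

M_source = 10⁶/7706 = 129.769; M_target = 10⁶/4233 = 236.239.
ΔM = 236.239 − 129.769 = 106.470 → +106.5 mireds, a warming shift.

+106.5 mireds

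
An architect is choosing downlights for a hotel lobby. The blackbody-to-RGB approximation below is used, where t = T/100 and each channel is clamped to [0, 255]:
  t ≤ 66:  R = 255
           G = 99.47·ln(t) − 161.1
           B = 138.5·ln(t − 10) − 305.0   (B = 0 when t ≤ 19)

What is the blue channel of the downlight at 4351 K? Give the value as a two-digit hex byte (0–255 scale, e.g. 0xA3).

0xB5

t = 4351/100 = 43.51; the t ≤ 66 branch applies.
B = 138.5·ln(43.51 − 10) − 305.0 = 138.5·ln 33.51 − 305.0 = 138.5·3.5118 − 305.0 = 181.390.
Rounded: 181; in hex, 0xB5.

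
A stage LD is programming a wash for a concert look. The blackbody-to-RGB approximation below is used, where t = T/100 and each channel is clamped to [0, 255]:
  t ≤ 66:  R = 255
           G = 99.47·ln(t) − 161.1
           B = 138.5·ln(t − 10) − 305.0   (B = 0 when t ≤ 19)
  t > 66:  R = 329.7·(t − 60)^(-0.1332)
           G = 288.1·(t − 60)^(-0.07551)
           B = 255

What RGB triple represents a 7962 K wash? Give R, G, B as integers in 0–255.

t = 7962/100 = 79.62; the t > 66 branch applies.
R = 329.7·(79.62 − 60)^(-0.1332) = 329.7·19.62^(-0.1332) = 329.7·0.67269 = 221.785.
G = 288.1·(79.62 − 60)^(-0.07551) = 288.1·19.62^(-0.07551) = 288.1·0.79871 = 230.108.
B = 255 by definition for t > 66.
Rounded: (222, 230, 255).

R=222, G=230, B=255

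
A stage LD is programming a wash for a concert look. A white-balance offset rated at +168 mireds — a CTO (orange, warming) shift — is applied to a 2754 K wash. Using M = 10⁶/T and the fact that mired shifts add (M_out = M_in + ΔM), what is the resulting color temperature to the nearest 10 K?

M_in = 10⁶/2754 = 363.11 mireds.
M_out = 363.11 + (+168) = 531.11 mireds.
T_out = 10⁶/531.11 = 1882.9 K → 1880 K.

1880 K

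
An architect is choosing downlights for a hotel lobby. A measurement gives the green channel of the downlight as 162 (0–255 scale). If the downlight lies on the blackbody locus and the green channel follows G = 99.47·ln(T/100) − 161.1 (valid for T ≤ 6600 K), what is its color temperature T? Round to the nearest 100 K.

ln t = (162 + 161.1) / 99.47 = 3.2482.
t = e^3.2482 = 25.744.
T = 100·t = 2574 K → 2600 K to the nearest 100 K.

2600 K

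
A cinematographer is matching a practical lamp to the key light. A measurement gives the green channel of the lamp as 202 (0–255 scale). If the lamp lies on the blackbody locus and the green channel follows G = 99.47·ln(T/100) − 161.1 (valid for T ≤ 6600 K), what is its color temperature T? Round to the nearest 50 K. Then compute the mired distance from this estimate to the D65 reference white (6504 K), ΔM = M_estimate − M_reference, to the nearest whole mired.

ln t = (202 + 161.1) / 99.47 = 3.6503.
t = e^3.6503 = 38.488.
T = 100·t = 3849 K → 3850 K to the nearest 50 K.
M_estimate = 10⁶/3850 = 259.74; M_reference = 10⁶/6504 = 153.75.
ΔM = 259.74 − 153.75 = 105.99 → +106 mireds.

+106 mireds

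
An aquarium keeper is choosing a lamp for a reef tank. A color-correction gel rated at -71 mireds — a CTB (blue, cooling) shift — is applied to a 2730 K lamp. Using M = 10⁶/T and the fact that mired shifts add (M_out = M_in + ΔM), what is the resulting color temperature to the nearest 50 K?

M_in = 10⁶/2730 = 366.30 mireds.
M_out = 366.30 + (-71) = 295.30 mireds.
T_out = 10⁶/295.30 = 3386.4 K → 3400 K.

3400 K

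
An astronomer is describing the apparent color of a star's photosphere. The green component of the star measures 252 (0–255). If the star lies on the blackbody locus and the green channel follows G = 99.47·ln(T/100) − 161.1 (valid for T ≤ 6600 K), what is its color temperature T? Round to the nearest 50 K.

ln t = (252 + 161.1) / 99.47 = 4.1530.
t = e^4.1530 = 63.625.
T = 100·t = 6363 K → 6350 K to the nearest 50 K.

6350 K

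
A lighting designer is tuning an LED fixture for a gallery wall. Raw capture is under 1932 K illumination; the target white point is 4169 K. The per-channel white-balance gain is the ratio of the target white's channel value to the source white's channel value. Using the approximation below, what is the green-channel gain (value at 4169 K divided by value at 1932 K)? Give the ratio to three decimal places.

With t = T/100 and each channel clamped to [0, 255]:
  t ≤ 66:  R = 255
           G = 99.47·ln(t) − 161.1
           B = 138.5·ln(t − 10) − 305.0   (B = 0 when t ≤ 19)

1.573

At 1932 K (t = 19.32):
  G = 99.47·ln 19.32 − 161.1 = 99.47·2.9611 − 161.1 = 133.445.
At 4169 K (t = 41.69):
  G = 99.47·ln 41.69 − 161.1 = 99.47·3.7303 − 161.1 = 209.949.
Gain = 209.949 / 133.445 = 1.5733 → 1.573.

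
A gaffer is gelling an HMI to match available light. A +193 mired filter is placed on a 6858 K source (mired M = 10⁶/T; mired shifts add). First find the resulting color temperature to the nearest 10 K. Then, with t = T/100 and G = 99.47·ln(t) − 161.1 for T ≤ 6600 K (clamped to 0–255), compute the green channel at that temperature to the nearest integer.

M_in = 10⁶/6858 = 145.82; M_out = 145.82 + (+193) = 338.82.
T_out = 10⁶/338.82 = 2951.5 K → 2950 K; t = 29.5.
G = 99.47·ln 29.5 − 161.1 = 99.47·3.3844 − 161.1 = 175.545.
Rounded: 176.

176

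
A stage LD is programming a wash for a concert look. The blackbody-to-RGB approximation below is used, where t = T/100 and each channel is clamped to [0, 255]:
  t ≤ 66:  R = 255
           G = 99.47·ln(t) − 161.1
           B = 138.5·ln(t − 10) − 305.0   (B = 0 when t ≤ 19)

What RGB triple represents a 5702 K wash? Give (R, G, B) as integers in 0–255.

t = 5702/100 = 57.02; the t ≤ 66 branch applies.
R = 255 by definition for t ≤ 66.
G = 99.47·ln 57.02 − 161.1 = 99.47·4.0434 − 161.1 = 241.097.
B = 138.5·ln(57.02 − 10) − 305.0 = 138.5·ln 47.02 − 305.0 = 138.5·3.8506 − 305.0 = 228.304.
Rounded: (255, 241, 228).

(255, 241, 228)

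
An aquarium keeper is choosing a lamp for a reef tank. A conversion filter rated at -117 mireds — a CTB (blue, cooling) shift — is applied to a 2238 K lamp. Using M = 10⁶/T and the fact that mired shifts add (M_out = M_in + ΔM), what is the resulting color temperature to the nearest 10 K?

M_in = 10⁶/2238 = 446.83 mireds.
M_out = 446.83 + (-117) = 329.83 mireds.
T_out = 10⁶/329.83 = 3031.9 K → 3030 K.

3030 K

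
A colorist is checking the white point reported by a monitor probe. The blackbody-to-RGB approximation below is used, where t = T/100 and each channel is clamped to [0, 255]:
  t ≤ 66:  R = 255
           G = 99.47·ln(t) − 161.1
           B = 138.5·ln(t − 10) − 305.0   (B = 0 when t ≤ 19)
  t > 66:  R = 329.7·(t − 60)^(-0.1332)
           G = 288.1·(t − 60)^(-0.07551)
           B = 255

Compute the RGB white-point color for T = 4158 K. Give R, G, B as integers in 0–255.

R=255, G=210, B=173

t = 4158/100 = 41.58; the t ≤ 66 branch applies.
R = 255 by definition for t ≤ 66.
G = 99.47·ln 41.58 − 161.1 = 99.47·3.7276 − 161.1 = 209.686.
B = 138.5·ln(41.58 − 10) − 305.0 = 138.5·ln 31.58 − 305.0 = 138.5·3.4525 − 305.0 = 173.175.
Rounded: (255, 210, 173).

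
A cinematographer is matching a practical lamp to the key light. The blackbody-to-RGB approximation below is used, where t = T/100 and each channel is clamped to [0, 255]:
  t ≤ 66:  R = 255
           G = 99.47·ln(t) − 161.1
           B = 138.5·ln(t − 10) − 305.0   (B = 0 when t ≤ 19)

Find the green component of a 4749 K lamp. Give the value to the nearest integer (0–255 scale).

t = 4749/100 = 47.49; the t ≤ 66 branch applies.
G = 99.47·ln 47.49 − 161.1 = 99.47·3.8605 − 161.1 = 222.906.
Rounded: 223.

223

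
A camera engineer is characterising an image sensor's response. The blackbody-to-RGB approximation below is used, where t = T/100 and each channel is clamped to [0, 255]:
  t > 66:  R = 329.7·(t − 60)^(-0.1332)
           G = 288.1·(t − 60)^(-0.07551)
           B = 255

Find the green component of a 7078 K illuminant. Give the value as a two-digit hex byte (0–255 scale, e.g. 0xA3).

t = 7078/100 = 70.78; the t > 66 branch applies.
G = 288.1·(70.78 − 60)^(-0.07551) = 288.1·10.78^(-0.07551) = 288.1·0.83565 = 240.752.
Rounded: 241; in hex, 0xF1.

0xF1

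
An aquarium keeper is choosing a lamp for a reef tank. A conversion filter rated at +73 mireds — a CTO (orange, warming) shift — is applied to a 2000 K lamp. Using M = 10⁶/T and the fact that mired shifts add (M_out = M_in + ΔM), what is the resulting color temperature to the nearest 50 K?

1750 K

M_in = 10⁶/2000 = 500.00 mireds.
M_out = 500.00 + (+73) = 573.00 mireds.
T_out = 10⁶/573.00 = 1745.2 K → 1750 K.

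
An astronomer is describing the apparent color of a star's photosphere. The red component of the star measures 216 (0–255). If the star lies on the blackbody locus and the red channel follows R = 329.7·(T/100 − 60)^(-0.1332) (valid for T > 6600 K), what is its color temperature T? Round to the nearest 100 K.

8400 K

(t − 60)^(-0.1332) = 216/329.7 = 0.65514.
t − 60 = 0.65514^(1/-0.1332) = 0.65514^(-7.508) = 23.926, so t = 83.926.
T = 100·t = 8393 K → 8400 K to the nearest 100 K.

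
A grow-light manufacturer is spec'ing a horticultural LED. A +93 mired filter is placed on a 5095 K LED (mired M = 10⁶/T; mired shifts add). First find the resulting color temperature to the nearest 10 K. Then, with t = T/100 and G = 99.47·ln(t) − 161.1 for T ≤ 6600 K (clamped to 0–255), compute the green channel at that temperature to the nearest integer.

M_in = 10⁶/5095 = 196.27; M_out = 196.27 + (+93) = 289.27.
T_out = 10⁶/289.27 = 3457.0 K → 3460 K; t = 34.6.
G = 99.47·ln 34.6 − 161.1 = 99.47·3.5439 − 161.1 = 191.407.
Rounded: 191.

191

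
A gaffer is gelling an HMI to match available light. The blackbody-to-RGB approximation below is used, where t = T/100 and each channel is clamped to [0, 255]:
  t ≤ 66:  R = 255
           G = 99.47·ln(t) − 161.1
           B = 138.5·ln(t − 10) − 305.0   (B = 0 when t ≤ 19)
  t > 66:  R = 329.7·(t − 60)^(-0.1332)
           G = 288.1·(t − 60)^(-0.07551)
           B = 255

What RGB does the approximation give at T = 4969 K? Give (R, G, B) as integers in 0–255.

t = 4969/100 = 49.69; the t ≤ 66 branch applies.
R = 255 by definition for t ≤ 66.
G = 99.47·ln 49.69 − 161.1 = 99.47·3.9058 − 161.1 = 227.410.
B = 138.5·ln(49.69 − 10) − 305.0 = 138.5·ln 39.69 − 305.0 = 138.5·3.6811 − 305.0 = 204.832.
Rounded: (255, 227, 205).

(255, 227, 205)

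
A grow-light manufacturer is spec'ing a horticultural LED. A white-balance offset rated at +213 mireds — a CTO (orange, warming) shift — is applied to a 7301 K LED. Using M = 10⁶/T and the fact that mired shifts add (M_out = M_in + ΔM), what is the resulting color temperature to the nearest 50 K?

M_in = 10⁶/7301 = 136.97 mireds.
M_out = 136.97 + (+213) = 349.97 mireds.
T_out = 10⁶/349.97 = 2857.4 K → 2850 K.

2850 K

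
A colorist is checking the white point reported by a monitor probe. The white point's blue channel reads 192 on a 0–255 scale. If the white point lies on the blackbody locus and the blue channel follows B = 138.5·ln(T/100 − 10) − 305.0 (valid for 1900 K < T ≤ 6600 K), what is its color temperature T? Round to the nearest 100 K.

4600 K

ln(t − 10) = (192 + 305.0) / 138.5 = 3.5884.
t − 10 = e^3.5884 = 36.178, so t = 46.178.
T = 100·t = 4618 K → 4600 K to the nearest 100 K.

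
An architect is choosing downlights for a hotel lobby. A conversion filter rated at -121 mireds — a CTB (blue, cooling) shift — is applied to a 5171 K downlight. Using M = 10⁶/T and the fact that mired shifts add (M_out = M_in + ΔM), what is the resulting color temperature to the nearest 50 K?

M_in = 10⁶/5171 = 193.39 mireds.
M_out = 193.39 + (-121) = 72.39 mireds.
T_out = 10⁶/72.39 = 13814.8 K → 13800 K.

13800 K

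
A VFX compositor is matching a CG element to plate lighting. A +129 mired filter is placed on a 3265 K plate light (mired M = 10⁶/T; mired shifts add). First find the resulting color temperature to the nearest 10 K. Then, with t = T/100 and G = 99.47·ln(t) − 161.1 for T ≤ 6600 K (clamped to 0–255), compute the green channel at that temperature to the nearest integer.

151

M_in = 10⁶/3265 = 306.28; M_out = 306.28 + (+129) = 435.28.
T_out = 10⁶/435.28 = 2297.4 K → 2300 K; t = 23.
G = 99.47·ln 23 − 161.1 = 99.47·3.1355 − 161.1 = 150.788.
Rounded: 151.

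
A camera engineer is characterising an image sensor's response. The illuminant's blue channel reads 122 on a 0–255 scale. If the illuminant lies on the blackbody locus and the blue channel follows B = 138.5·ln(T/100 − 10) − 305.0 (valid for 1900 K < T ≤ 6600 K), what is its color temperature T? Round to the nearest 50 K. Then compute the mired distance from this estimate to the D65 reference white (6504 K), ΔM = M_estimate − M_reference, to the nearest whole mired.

ln(t − 10) = (122 + 305.0) / 138.5 = 3.0830.
t − 10 = e^3.0830 = 21.824, so t = 31.824.
T = 100·t = 3182 K → 3200 K to the nearest 50 K.
M_estimate = 10⁶/3200 = 312.50; M_reference = 10⁶/6504 = 153.75.
ΔM = 312.50 − 153.75 = 158.75 → +159 mireds.

+159 mireds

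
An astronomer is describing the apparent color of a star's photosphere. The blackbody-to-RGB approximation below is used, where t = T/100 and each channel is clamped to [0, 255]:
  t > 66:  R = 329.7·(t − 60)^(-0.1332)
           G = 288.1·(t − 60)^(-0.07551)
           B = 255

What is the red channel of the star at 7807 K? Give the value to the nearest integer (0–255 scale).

t = 7807/100 = 78.07; the t > 66 branch applies.
R = 329.7·(78.07 − 60)^(-0.1332) = 329.7·18.07^(-0.1332) = 329.7·0.68010 = 224.229.
Rounded: 224.

224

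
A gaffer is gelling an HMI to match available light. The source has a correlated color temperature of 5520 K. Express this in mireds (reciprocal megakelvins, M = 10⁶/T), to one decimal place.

181.2 mireds

M = 10⁶ / 5520 = 181.159 → 181.2 mireds.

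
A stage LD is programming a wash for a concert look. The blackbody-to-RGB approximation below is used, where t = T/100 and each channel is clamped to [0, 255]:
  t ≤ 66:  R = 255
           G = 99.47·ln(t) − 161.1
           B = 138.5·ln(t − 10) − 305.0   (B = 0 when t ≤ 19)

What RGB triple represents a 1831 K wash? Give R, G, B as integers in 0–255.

t = 1831/100 = 18.31; the t ≤ 66 branch applies.
R = 255 by definition for t ≤ 66.
G = 99.47·ln 18.31 − 161.1 = 99.47·2.9074 − 161.1 = 128.104.
t = 18.31 ≤ 19, so B = 0.
Rounded: (255, 128, 0).

R=255, G=128, B=0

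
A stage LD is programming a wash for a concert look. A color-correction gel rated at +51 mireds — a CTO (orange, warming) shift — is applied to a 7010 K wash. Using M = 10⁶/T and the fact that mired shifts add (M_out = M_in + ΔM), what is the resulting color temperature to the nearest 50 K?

5150 K

M_in = 10⁶/7010 = 142.65 mireds.
M_out = 142.65 + (+51) = 193.65 mireds.
T_out = 10⁶/193.65 = 5163.9 K → 5150 K.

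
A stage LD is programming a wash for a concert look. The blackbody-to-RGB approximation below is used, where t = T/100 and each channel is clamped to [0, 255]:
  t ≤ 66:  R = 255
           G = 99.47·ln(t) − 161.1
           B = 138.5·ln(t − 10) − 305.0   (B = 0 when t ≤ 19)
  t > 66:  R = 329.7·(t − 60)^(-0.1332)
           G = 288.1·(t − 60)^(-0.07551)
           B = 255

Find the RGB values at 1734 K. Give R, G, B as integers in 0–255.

R=255, G=123, B=0

t = 1734/100 = 17.34; the t ≤ 66 branch applies.
R = 255 by definition for t ≤ 66.
G = 99.47·ln 17.34 − 161.1 = 99.47·2.8530 − 161.1 = 122.689.
t = 17.34 ≤ 19, so B = 0.
Rounded: (255, 123, 0).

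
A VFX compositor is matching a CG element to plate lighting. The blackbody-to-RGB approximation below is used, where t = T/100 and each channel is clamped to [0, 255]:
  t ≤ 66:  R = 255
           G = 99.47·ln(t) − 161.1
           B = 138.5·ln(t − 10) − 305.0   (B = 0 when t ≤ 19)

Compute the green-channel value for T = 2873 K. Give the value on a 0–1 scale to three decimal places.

t = 2873/100 = 28.73; the t ≤ 66 branch applies.
G = 99.47·ln 28.73 − 161.1 = 99.47·3.3579 − 161.1 = 172.914.
On a 0–1 scale: 172.914/255 = 0.6781 → 0.678.

0.678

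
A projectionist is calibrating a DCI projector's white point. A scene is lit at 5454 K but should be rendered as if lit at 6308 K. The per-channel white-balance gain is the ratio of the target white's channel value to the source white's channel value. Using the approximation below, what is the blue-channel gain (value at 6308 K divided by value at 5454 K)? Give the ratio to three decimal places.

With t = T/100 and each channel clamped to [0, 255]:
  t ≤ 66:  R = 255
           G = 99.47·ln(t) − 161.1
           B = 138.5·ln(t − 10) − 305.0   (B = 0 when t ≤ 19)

1.110

At 5454 K (t = 54.54):
  B = 138.5·ln(54.54 − 10) − 305.0 = 138.5·ln 44.54 − 305.0 = 138.5·3.7964 − 305.0 = 220.800.
At 6308 K (t = 63.08):
  B = 138.5·ln(63.08 − 10) − 305.0 = 138.5·ln 53.08 − 305.0 = 138.5·3.9718 − 305.0 = 245.094.
Gain = 245.094 / 220.800 = 1.1100 → 1.110.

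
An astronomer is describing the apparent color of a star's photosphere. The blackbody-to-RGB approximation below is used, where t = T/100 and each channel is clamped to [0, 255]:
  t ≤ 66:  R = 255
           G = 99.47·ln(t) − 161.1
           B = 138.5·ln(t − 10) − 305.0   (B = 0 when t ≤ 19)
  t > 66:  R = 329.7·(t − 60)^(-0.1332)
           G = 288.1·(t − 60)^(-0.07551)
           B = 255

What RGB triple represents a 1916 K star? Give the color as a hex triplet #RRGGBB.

#FF8502

t = 1916/100 = 19.16; the t ≤ 66 branch applies.
R = 255 by definition for t ≤ 66.
G = 99.47·ln 19.16 − 161.1 = 99.47·2.9528 − 161.1 = 132.617.
B = 138.5·ln(19.16 − 10) − 305.0 = 138.5·ln 9.16 − 305.0 = 138.5·2.2148 − 305.0 = 1.756.
Rounded: (255, 133, 2).
In hex: #FF8502.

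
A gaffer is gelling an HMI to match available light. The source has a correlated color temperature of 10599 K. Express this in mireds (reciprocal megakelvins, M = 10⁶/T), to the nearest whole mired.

M = 10⁶ / 10599 = 94.349 → 94 mireds.

94 mireds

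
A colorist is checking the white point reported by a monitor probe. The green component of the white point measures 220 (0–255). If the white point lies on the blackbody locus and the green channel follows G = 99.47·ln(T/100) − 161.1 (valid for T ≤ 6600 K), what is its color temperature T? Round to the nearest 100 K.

ln t = (220 + 161.1) / 99.47 = 3.8313.
t = e^3.8313 = 46.123.
T = 100·t = 4612 K → 4600 K to the nearest 100 K.

4600 K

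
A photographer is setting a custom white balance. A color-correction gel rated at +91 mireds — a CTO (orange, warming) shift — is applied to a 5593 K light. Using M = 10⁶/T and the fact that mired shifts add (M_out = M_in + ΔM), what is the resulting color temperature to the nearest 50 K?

M_in = 10⁶/5593 = 178.79 mireds.
M_out = 178.79 + (+91) = 269.79 mireds.
T_out = 10⁶/269.79 = 3706.5 K → 3700 K.

3700 K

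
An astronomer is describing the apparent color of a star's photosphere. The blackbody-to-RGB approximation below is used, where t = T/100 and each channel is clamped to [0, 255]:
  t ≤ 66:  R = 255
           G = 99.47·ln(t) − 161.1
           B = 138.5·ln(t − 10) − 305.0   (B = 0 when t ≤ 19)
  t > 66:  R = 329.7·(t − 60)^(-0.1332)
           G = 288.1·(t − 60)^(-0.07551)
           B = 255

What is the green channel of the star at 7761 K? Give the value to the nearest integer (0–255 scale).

t = 7761/100 = 77.61; the t > 66 branch applies.
G = 288.1·(77.61 − 60)^(-0.07551) = 288.1·17.61^(-0.07551) = 288.1·0.80525 = 231.994.
Rounded: 232.

232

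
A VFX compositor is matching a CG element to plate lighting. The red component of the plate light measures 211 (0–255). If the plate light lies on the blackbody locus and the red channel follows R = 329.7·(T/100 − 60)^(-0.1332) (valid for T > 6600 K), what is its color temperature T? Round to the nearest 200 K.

8800 K

(t − 60)^(-0.1332) = 211/329.7 = 0.63998.
t − 60 = 0.63998^(1/-0.1332) = 0.63998^(-7.508) = 28.525, so t = 88.525.
T = 100·t = 8853 K → 8800 K to the nearest 200 K.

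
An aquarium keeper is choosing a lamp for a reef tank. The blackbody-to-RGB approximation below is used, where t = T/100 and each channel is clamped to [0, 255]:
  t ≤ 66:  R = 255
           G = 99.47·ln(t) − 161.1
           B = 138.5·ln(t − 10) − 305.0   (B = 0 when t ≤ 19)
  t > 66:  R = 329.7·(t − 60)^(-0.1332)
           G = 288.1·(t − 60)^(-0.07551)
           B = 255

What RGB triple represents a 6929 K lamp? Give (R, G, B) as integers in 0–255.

(245, 243, 255)

t = 6929/100 = 69.29; the t > 66 branch applies.
R = 329.7·(69.29 − 60)^(-0.1332) = 329.7·9.29^(-0.1332) = 329.7·0.74312 = 245.007.
G = 288.1·(69.29 − 60)^(-0.07551) = 288.1·9.29^(-0.07551) = 288.1·0.84509 = 243.472.
B = 255 by definition for t > 66.
Rounded: (245, 243, 255).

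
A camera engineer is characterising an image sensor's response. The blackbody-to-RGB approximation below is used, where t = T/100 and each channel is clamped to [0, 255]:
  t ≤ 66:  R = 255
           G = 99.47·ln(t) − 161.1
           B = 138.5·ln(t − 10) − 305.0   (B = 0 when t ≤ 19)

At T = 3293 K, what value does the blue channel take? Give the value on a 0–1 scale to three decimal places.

t = 3293/100 = 32.93; the t ≤ 66 branch applies.
B = 138.5·ln(32.93 − 10) − 305.0 = 138.5·ln 22.93 − 305.0 = 138.5·3.1324 − 305.0 = 128.844.
On a 0–1 scale: 128.844/255 = 0.5053 → 0.505.

0.505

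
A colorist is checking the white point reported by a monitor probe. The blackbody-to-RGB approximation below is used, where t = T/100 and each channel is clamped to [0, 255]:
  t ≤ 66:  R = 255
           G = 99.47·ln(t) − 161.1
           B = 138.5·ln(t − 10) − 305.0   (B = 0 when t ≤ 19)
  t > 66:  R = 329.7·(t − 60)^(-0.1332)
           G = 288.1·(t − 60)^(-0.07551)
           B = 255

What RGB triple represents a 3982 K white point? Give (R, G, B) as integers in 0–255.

t = 3982/100 = 39.82; the t ≤ 66 branch applies.
R = 255 by definition for t ≤ 66.
G = 99.47·ln 39.82 − 161.1 = 99.47·3.6844 − 161.1 = 205.384.
B = 138.5·ln(39.82 − 10) − 305.0 = 138.5·ln 29.82 − 305.0 = 138.5·3.3952 − 305.0 = 165.232.
Rounded: (255, 205, 165).

(255, 205, 165)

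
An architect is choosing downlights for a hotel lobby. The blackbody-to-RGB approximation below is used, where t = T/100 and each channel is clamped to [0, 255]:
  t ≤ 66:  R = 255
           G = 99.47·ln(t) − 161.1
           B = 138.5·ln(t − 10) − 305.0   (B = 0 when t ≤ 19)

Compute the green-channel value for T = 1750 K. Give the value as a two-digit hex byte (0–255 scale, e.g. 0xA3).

0x7C

t = 1750/100 = 17.5; the t ≤ 66 branch applies.
G = 99.47·ln 17.5 − 161.1 = 99.47·2.8622 − 161.1 = 123.603.
Rounded: 124; in hex, 0x7C.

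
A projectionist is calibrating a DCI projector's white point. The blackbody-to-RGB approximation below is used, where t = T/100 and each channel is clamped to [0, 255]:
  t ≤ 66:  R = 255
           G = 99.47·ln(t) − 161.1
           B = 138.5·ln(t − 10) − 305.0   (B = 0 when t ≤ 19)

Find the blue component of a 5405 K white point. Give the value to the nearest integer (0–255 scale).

219

t = 5405/100 = 54.05; the t ≤ 66 branch applies.
B = 138.5·ln(54.05 − 10) − 305.0 = 138.5·ln 44.05 − 305.0 = 138.5·3.7853 − 305.0 = 219.268.
Rounded: 219.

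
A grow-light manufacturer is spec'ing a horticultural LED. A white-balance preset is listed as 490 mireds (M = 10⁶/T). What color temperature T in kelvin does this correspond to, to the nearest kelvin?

T = 10⁶ / 490 = 2040.82 K → 2041 K.

2041 K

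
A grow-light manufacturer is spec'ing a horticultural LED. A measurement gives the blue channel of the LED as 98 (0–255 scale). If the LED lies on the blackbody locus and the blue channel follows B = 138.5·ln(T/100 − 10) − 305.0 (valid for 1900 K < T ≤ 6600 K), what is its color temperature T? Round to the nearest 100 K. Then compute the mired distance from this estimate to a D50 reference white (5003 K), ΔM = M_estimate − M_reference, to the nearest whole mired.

ln(t − 10) = (98 + 305.0) / 138.5 = 2.9097.
t − 10 = e^2.9097 = 18.352, so t = 28.352.
T = 100·t = 2835 K → 2800 K to the nearest 100 K.
M_estimate = 10⁶/2800 = 357.14; M_reference = 10⁶/5003 = 199.88.
ΔM = 357.14 − 199.88 = 157.26 → +157 mireds.

+157 mireds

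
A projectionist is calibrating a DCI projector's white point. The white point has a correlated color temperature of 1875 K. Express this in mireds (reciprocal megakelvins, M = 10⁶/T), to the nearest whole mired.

M = 10⁶ / 1875 = 533.333 → 533 mireds.

533 mireds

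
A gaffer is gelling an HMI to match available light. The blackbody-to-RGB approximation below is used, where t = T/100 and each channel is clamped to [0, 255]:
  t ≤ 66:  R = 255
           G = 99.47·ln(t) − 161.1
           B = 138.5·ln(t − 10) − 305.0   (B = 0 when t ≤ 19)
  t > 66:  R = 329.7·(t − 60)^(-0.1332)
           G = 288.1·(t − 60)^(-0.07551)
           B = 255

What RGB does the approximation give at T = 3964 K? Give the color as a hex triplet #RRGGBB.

t = 3964/100 = 39.64; the t ≤ 66 branch applies.
R = 255 by definition for t ≤ 66.
G = 99.47·ln 39.64 − 161.1 = 99.47·3.6798 − 161.1 = 204.934.
B = 138.5·ln(39.64 − 10) − 305.0 = 138.5·ln 29.64 − 305.0 = 138.5·3.3891 − 305.0 = 164.394.
Rounded: (255, 205, 164).
In hex: #FFCDA4.

#FFCDA4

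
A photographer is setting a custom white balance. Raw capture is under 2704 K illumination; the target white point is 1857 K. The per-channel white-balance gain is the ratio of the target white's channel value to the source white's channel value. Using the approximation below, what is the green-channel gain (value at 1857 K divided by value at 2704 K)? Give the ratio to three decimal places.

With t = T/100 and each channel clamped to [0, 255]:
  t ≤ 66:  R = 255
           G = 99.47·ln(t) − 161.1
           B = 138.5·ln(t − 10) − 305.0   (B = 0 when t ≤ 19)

At 2704 K (t = 27.04):
  G = 99.47·ln 27.04 − 161.1 = 99.47·3.2973 − 161.1 = 166.884.
At 1857 K (t = 18.57):
  G = 99.47·ln 18.57 − 161.1 = 99.47·2.9215 − 161.1 = 129.506.
Gain = 129.506 / 166.884 = 0.7760 → 0.776.

0.776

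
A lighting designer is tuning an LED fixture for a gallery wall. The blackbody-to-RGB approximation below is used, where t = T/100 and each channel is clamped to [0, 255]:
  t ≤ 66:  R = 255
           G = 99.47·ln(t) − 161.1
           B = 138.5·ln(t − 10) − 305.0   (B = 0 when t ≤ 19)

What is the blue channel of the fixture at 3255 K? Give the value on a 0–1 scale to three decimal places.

0.496

t = 3255/100 = 32.55; the t ≤ 66 branch applies.
B = 138.5·ln(32.55 − 10) − 305.0 = 138.5·ln 22.55 − 305.0 = 138.5·3.1157 − 305.0 = 126.529.
On a 0–1 scale: 126.529/255 = 0.4962 → 0.496.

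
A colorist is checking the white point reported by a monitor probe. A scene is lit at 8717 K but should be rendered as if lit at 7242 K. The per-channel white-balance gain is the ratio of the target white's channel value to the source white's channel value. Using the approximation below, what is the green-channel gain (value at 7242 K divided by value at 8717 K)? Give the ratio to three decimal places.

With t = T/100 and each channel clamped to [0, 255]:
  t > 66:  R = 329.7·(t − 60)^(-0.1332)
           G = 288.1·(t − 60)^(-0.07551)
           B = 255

1.061

At 8717 K (t = 87.17):
  G = 288.1·(87.17 − 60)^(-0.07551) = 288.1·27.17^(-0.07551) = 288.1·0.77931 = 224.520.
At 7242 K (t = 72.42):
  G = 288.1·(72.42 − 60)^(-0.07551) = 288.1·12.42^(-0.07551) = 288.1·0.82677 = 238.191.
Gain = 238.191 / 224.520 = 1.0609 → 1.061.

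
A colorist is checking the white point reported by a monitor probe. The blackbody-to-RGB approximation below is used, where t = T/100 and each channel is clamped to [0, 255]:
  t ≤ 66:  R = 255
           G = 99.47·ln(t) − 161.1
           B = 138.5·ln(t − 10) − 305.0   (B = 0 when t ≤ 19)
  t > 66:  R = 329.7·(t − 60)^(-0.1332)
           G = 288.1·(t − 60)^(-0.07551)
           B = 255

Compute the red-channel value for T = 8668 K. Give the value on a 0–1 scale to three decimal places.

t = 8668/100 = 86.68; the t > 66 branch applies.
R = 329.7·(86.68 − 60)^(-0.1332) = 329.7·26.68^(-0.1332) = 329.7·0.64570 = 212.888.
On a 0–1 scale: 212.888/255 = 0.8349 → 0.835.

0.835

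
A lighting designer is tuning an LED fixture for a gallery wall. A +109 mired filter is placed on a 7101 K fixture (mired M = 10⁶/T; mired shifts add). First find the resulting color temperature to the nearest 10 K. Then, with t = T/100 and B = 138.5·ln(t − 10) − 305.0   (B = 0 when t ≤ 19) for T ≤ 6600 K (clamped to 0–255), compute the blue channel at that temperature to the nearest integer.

M_in = 10⁶/7101 = 140.83; M_out = 140.83 + (+109) = 249.83.
T_out = 10⁶/249.83 = 4002.8 K → 4000 K; t = 40.
B = 138.5·ln(40 − 10) − 305.0 = 138.5·ln 30 − 305.0 = 138.5·3.4012 − 305.0 = 166.066.
Rounded: 166.

166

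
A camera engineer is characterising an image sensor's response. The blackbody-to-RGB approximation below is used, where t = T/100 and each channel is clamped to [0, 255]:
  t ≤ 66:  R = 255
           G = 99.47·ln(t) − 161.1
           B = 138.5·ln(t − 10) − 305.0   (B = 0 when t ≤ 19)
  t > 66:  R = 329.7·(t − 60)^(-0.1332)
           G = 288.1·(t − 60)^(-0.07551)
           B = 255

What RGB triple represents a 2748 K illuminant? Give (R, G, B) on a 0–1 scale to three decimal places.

t = 2748/100 = 27.48; the t ≤ 66 branch applies.
R = 255 by definition for t ≤ 66.
G = 99.47·ln 27.48 − 161.1 = 99.47·3.3135 − 161.1 = 168.490.
B = 138.5·ln(27.48 − 10) − 305.0 = 138.5·ln 17.48 − 305.0 = 138.5·2.8611 − 305.0 = 91.256.
Dividing each by 255: (1.0000, 0.6607, 0.3579) → (1.000, 0.661, 0.358).

(1.000, 0.661, 0.358)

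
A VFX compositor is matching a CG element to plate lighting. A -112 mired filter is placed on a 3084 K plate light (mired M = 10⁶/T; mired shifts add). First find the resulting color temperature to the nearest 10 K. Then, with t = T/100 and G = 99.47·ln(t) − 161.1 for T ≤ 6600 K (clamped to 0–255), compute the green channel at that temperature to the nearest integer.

M_in = 10⁶/3084 = 324.25; M_out = 324.25 + (-112) = 212.25.
T_out = 10⁶/212.25 = 4711.3 K → 4710 K; t = 47.1.
G = 99.47·ln 47.1 − 161.1 = 99.47·3.8523 − 161.1 = 222.086.
Rounded: 222.

222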